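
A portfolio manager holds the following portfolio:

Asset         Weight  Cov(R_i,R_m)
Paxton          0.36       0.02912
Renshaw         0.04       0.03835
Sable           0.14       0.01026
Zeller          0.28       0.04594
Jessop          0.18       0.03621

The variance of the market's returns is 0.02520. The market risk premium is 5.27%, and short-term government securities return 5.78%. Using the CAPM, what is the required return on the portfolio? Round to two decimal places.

β_Paxton = 0.02912 / 0.02520 = 1.1556
β_Renshaw = 0.03835 / 0.02520 = 1.5218
β_Sable = 0.01026 / 0.02520 = 0.4071
β_Zeller = 0.04594 / 0.02520 = 1.8230
β_Jessop = 0.03621 / 0.02520 = 1.4369
β_P = Σ w_i β_i = 0.36×1.1556 + 0.04×1.5218 + 0.14×0.4071 + 0.28×1.8230 + 0.18×1.4369 = 1.3030
E(R_P) = R_f + β_P × MRP = 5.78% + 1.3030 × 5.27% = 12.65%

12.65%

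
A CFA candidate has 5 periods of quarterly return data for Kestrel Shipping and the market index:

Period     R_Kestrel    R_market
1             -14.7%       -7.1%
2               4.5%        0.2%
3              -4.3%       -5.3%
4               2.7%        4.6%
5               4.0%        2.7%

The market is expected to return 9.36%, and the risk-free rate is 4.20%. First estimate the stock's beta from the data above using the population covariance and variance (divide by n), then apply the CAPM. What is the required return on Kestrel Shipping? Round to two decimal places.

Mean R_i = (-14.7 + 4.5 − 4.3 + 2.7 + 4.0) / 5 = -1.5600%
Mean R_m = (-7.1 + 0.2 − 5.3 + 4.6 + 2.7) / 5 = -0.9800%
Σ(R_i − R̄_i)(R_m − R̄_m) = 143.6360  ⇒  Cov = 143.6360 / 5 = 28.7272
Σ(R_m − R̄_m)² = 102.1880  ⇒  Var(R_m) = 102.1880 / 5 = 20.4376
β = Cov / Var(R_m) = 28.7272 / 20.4376 = 1.4056
MRP = 9.36% − 4.20% = 5.16%
E(R) = R_f + β × MRP = 4.20% + 1.4056 × 5.16% = 11.45%

11.45%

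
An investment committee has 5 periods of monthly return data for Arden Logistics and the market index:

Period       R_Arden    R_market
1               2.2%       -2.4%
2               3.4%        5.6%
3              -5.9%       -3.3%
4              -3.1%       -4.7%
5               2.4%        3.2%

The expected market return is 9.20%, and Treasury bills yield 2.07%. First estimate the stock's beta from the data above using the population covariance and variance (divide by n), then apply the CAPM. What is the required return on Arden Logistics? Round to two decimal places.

Mean R_i = (2.2 + 3.4 − 5.9 − 3.1 + 2.4) / 5 = -0.2000%
Mean R_m = (-2.4 + 5.6 − 3.3 − 4.7 + 3.2) / 5 = -0.3200%
Σ(R_i − R̄_i)(R_m − R̄_m) = 55.1600  ⇒  Cov = 55.1600 / 5 = 11.0320
Σ(R_m − R̄_m)² = 79.8280  ⇒  Var(R_m) = 79.8280 / 5 = 15.9656
β = Cov / Var(R_m) = 11.0320 / 15.9656 = 0.6910
MRP = 9.20% − 2.07% = 7.13%
E(R) = R_f + β × MRP = 2.07% + 0.6910 × 7.13% = 7.00%

7.00%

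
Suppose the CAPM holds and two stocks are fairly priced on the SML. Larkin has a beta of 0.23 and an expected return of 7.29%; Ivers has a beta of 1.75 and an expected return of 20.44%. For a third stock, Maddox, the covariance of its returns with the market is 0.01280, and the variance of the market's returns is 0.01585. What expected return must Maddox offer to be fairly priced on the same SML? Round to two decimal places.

12.29%

MRP = (20.44% − 7.29%) / (1.75 − 0.23) = 8.6513%
R_f = 7.29% − 0.23 × 8.6513% = 5.3002%
β_Maddox = Cov / Var(R_m) = 0.01280 / 0.01585 = 0.8076
E(R_Maddox) = R_f + β × MRP = 5.3002% + 0.8076 × 8.6513% = 12.29%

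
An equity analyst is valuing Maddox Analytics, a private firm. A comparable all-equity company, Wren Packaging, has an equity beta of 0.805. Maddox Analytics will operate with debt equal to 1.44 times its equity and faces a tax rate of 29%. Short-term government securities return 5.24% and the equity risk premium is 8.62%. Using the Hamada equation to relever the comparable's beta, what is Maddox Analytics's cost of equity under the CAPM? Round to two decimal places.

19.27%

β_L = β_U × [1 + (1 − t)(D/E)] = 0.805 × [1 + (1 − 0.29) × 1.44]
    = 0.805 × [1 + 0.71 × 1.44] = 0.805 × 2.0224 = 1.6280
E(R) = R_f + β_L × MRP = 5.24% + 1.6280 × 8.62% = 19.27%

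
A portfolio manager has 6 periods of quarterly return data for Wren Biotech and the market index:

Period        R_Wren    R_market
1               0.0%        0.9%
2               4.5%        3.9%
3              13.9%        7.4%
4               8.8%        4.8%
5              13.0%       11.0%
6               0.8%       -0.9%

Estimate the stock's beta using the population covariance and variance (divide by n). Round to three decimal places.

Mean R_i = (0.0 + 4.5 + 13.9 + 8.8 + 13.0 + 0.8) / 6 = 6.8333%
Mean R_m = (0.9 + 3.9 + 7.4 + 4.8 + 11.0 − 0.9) / 6 = 4.5167%
Σ(R_i − R̄_i)(R_m − R̄_m) = 119.7467  ⇒  Cov = 119.7467 / 6 = 19.9578
Σ(R_m − R̄_m)² = 93.2283  ⇒  Var(R_m) = 93.2283 / 6 = 15.5381
β = Cov / Var(R_m) = 19.9578 / 15.5381 = 1.2844

1.284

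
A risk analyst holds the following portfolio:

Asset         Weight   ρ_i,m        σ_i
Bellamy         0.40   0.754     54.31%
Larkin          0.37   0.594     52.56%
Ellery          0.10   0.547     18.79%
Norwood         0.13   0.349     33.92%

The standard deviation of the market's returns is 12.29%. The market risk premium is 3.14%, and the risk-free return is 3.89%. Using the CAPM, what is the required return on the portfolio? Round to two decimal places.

β_Bellamy = 0.754 × 54.31% / 12.29% = 3.3320
β_Larkin = 0.594 × 52.56% / 12.29% = 2.5403
β_Ellery = 0.547 × 18.79% / 12.29% = 0.8363
β_Norwood = 0.349 × 33.92% / 12.29% = 0.9632
β_P = Σ w_i β_i = 0.40×3.3320 + 0.37×2.5403 + 0.10×0.8363 + 0.13×0.9632 = 2.4816
E(R_P) = R_f + β_P × MRP = 3.89% + 2.4816 × 3.14% = 11.68%

11.68%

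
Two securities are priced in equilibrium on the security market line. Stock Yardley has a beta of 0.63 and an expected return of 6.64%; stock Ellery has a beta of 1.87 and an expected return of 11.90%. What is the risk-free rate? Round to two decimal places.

Both satisfy E(R) = R_f + β·MRP, so the slope of the SML is
MRP = (11.90% − 6.64%) / (1.87 − 0.63) = 5.26% / 1.24 = 4.2419%
R_f = E(R_Yardley) − β_Yardley·MRP = 6.64% − 0.63 × 4.2419% = 3.9676%

3.97%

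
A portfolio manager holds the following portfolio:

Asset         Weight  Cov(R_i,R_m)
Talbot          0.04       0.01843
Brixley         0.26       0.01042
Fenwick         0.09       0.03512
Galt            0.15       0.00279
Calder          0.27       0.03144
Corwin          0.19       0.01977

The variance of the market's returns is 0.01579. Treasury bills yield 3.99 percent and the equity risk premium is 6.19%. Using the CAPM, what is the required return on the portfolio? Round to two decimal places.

11.54%

β_Talbot = 0.01843 / 0.01579 = 1.1672
β_Brixley = 0.01042 / 0.01579 = 0.6599
β_Fenwick = 0.03512 / 0.01579 = 2.2242
β_Galt = 0.00279 / 0.01579 = 0.1767
β_Calder = 0.03144 / 0.01579 = 1.9911
β_Corwin = 0.01977 / 0.01579 = 1.2521
β_P = Σ w_i β_i = 0.04×1.1672 + 0.26×0.6599 + 0.09×2.2242 + 0.15×0.1767 + 0.27×1.9911 + 0.19×1.2521 = 1.2204
E(R_P) = R_f + β_P × MRP = 3.99% + 1.2204 × 6.19% = 11.54%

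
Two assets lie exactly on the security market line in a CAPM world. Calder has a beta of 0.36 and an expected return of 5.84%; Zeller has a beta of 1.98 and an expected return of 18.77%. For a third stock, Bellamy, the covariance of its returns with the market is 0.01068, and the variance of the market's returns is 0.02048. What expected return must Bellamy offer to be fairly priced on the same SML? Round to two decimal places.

7.13%

MRP = (18.77% − 5.84%) / (1.98 − 0.36) = 7.9815%
R_f = 5.84% − 0.36 × 7.9815% = 2.9667%
β_Bellamy = Cov / Var(R_m) = 0.01068 / 0.02048 = 0.5215
E(R_Bellamy) = R_f + β × MRP = 2.9667% + 0.5215 × 7.9815% = 7.13%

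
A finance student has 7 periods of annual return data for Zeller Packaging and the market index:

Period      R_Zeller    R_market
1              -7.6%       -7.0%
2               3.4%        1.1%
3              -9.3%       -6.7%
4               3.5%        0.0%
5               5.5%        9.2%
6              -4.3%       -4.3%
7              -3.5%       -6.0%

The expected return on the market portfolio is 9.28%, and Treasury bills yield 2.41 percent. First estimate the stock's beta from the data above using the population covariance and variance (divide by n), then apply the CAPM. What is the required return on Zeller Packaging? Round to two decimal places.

Mean R_i = (-7.6 + 3.4 − 9.3 + 3.5 + 5.5 − 4.3 − 3.5) / 7 = -1.7571%
Mean R_m = (-7.0 + 1.1 − 6.7 + 0.0 + 9.2 − 4.3 − 6.0) / 7 = -1.9571%
Σ(R_i − R̄_i)(R_m − R̄_m) = 185.2671  ⇒  Cov = 185.2671 / 7 = 26.4667
Σ(R_m − R̄_m)² = 207.4171  ⇒  Var(R_m) = 207.4171 / 7 = 29.6310
β = Cov / Var(R_m) = 26.4667 / 29.6310 = 0.8932
MRP = 9.28% − 2.41% = 6.87%
E(R) = R_f + β × MRP = 2.41% + 0.8932 × 6.87% = 8.55%

8.55%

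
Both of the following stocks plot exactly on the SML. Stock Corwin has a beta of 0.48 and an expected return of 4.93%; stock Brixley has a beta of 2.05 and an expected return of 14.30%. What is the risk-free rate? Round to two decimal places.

2.07%

Both satisfy E(R) = R_f + β·MRP, so the slope of the SML is
MRP = (14.30% − 4.93%) / (2.05 − 0.48) = 9.37% / 1.57 = 5.9682%
R_f = E(R_Corwin) − β_Corwin·MRP = 4.93% − 0.48 × 5.9682% = 2.0653%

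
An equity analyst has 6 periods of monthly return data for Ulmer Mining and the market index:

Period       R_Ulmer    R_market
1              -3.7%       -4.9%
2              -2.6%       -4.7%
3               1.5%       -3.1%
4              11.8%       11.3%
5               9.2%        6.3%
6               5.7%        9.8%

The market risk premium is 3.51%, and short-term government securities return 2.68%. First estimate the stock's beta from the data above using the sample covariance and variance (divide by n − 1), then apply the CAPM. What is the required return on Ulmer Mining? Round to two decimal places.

5.40%

Mean R_i = (-3.7 − 2.6 + 1.5 + 11.8 + 9.2 + 5.7) / 6 = 3.6500%
Mean R_m = (-4.9 − 4.7 − 3.1 + 11.3 + 6.3 + 9.8) / 6 = 2.4500%
Σ(R_i − R̄_i)(R_m − R̄_m) = 219.2050  ⇒  Cov = 219.2050 / 5 = 43.8410
Σ(R_m − R̄_m)² = 283.1150  ⇒  Var(R_m) = 283.1150 / 5 = 56.6230
β = Cov / Var(R_m) = 43.8410 / 56.6230 = 0.7743
E(R) = R_f + β × MRP = 2.68% + 0.7743 × 3.51% = 5.40%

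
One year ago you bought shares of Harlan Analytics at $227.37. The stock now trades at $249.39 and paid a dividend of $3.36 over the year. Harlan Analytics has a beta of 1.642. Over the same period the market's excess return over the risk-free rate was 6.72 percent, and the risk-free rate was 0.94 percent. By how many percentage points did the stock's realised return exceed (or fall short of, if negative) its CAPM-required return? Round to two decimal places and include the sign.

-0.81%

Realised HPR = (P1 + D1 − P0) / P0 = (249.39 + 3.36 − 227.37) / 227.37 = 25.38 / 227.37 = 11.1624%
CAPM required = R_f + β·MRP = 0.94% + 1.642 × 6.72% = 11.97424%
α = realised − required = 11.1624% − 11.97424% = -0.81%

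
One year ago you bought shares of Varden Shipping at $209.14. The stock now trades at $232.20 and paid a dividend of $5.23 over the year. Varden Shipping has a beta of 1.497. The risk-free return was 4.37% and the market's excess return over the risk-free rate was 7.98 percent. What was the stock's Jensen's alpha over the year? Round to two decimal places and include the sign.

-2.79%

Realised HPR = (P1 + D1 − P0) / P0 = (232.20 + 5.23 − 209.14) / 209.14 = 28.29 / 209.14 = 13.5268%
CAPM required = R_f + β·MRP = 4.37% + 1.497 × 7.98% = 16.31606%
α = realised − required = 13.5268% − 16.31606% = -2.79%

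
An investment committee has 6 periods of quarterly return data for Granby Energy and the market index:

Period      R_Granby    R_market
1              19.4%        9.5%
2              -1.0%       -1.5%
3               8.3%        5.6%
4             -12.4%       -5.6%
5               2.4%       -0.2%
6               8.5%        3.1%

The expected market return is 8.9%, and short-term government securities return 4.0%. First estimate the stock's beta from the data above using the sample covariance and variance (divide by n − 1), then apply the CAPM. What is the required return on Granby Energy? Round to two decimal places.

Mean R_i = (19.4 − 1.0 + 8.3 − 12.4 + 2.4 + 8.5) / 6 = 4.2000%
Mean R_m = (9.5 − 1.5 + 5.6 − 5.6 − 0.2 + 3.1) / 6 = 1.8167%
Σ(R_i − R̄_i)(R_m − R̄_m) = 281.8100  ⇒  Cov = 281.8100 / 5 = 56.3620
Σ(R_m − R̄_m)² = 145.0683  ⇒  Var(R_m) = 145.0683 / 5 = 29.0137
β = Cov / Var(R_m) = 56.3620 / 29.0137 = 1.9426
MRP = 8.9% − 4.0% = 4.90%
E(R) = R_f + β × MRP = 4.0% + 1.9426 × 4.9% = 13.52%

13.52%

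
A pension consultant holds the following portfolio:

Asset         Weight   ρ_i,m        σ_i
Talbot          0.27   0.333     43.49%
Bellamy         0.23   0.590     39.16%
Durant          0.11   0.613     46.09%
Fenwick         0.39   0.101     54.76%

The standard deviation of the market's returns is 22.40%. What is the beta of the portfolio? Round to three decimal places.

0.647

β_Talbot = 0.333 × 43.49% / 22.40% = 0.6465
β_Bellamy = 0.590 × 39.16% / 22.40% = 1.0314
β_Durant = 0.613 × 46.09% / 22.40% = 1.2613
β_Fenwick = 0.101 × 54.76% / 22.40% = 0.2469
β_P = Σ w_i β_i = 0.27×0.6465 + 0.23×1.0314 + 0.11×1.2613 + 0.39×0.2469 = 0.6468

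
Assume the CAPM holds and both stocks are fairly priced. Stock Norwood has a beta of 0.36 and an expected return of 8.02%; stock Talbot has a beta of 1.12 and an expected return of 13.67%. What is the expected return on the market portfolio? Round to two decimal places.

Both satisfy E(R) = R_f + β·MRP, so the slope of the SML is
MRP = (13.67% − 8.02%) / (1.12 − 0.36) = 5.65% / 0.76 = 7.4342%
R_f = E(R_Norwood) − β_Norwood·MRP = 8.02% − 0.36 × 7.4342% = 5.3437%
E(R_m) = R_f + MRP = 5.3437% + 7.4342% = 12.78%

12.78%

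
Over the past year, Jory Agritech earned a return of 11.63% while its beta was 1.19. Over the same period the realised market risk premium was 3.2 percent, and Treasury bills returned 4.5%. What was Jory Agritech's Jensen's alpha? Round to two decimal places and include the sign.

CAPM benchmark = R_f + β(R_m − R_f) = 4.5% + 1.19 × 3.2% = 8.3080%
α = actual − benchmark = 11.63% − 8.3080% = +3.32%

+3.32%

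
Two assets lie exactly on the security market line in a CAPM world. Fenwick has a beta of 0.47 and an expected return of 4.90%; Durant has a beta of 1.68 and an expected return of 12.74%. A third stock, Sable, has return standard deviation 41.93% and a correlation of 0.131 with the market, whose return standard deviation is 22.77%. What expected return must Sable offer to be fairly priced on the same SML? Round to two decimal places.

MRP = (12.74% − 4.90%) / (1.68 − 0.47) = 6.4793%
R_f = 4.90% − 0.47 × 6.4793% = 1.8547%
β_Sable = ρ·σ_i/σ_m = 0.131 × 41.93 / 22.77 = 0.2412
E(R_Sable) = R_f + β × MRP = 1.8547% + 0.2412 × 6.4793% = 3.42%

3.42%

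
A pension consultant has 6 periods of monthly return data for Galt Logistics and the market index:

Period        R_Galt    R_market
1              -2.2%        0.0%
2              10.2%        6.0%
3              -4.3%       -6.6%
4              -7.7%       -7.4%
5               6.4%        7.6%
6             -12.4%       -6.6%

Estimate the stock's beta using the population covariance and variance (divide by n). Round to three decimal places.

1.167

Mean R_i = (-2.2 + 10.2 − 4.3 − 7.7 + 6.4 − 12.4) / 6 = -1.6667%
Mean R_m = (0.0 + 6.0 − 6.6 − 7.4 + 7.6 − 6.6) / 6 = -1.1667%
Σ(R_i − R̄_i)(R_m − R̄_m) = 265.3733  ⇒  Cov = 265.3733 / 6 = 44.2289
Σ(R_m − R̄_m)² = 227.4733  ⇒  Var(R_m) = 227.4733 / 6 = 37.9122
β = Cov / Var(R_m) = 44.2289 / 37.9122 = 1.1666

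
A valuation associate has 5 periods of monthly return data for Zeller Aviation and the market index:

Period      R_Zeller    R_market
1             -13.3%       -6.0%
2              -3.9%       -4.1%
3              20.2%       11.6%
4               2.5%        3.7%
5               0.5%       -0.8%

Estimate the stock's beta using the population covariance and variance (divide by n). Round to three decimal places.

1.687

Mean R_i = (-13.3 − 3.9 + 20.2 + 2.5 + 0.5) / 5 = 1.2000%
Mean R_m = (-6.0 − 4.1 + 11.6 + 3.7 − 0.8) / 5 = 0.8800%
Σ(R_i − R̄_i)(R_m − R̄_m) = 333.6800  ⇒  Cov = 333.6800 / 5 = 66.7360
Σ(R_m − R̄_m)² = 197.8280  ⇒  Var(R_m) = 197.8280 / 5 = 39.5656
β = Cov / Var(R_m) = 66.7360 / 39.5656 = 1.6867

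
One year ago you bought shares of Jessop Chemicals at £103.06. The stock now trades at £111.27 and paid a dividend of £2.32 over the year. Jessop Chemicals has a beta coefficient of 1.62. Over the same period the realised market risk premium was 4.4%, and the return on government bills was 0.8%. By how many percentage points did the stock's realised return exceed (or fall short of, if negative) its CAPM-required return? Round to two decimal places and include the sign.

Realised HPR = (P1 + D1 − P0) / P0 = (111.27 + 2.32 − 103.06) / 103.06 = 10.53 / 103.06 = 10.2173%
CAPM required = R_f + β·MRP = 0.8% + 1.62 × 4.4% = 7.9280%
α = realised − required = 10.2173% − 7.9280% = +2.29%

+2.29%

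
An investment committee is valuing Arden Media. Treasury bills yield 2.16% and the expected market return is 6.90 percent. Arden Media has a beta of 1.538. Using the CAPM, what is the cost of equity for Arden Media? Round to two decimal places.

Market risk premium = E(R_m) − R_f = 6.90% − 2.16% = 4.74%
E(R) = R_f + β × MRP = 2.16% + 1.538 × 4.74% = 9.45%

9.45%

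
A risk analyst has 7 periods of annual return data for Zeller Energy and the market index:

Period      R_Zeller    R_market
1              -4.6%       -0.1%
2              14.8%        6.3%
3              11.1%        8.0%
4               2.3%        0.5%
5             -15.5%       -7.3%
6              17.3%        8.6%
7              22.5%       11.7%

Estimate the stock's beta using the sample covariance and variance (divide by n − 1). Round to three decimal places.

Mean R_i = (-4.6 + 14.8 + 11.1 + 2.3 − 15.5 + 17.3 + 22.5) / 7 = 6.8429%
Mean R_m = (-0.1 + 6.3 + 8.0 + 0.5 − 7.3 + 8.6 + 11.7) / 7 = 3.9571%
Σ(R_i − R̄_i)(R_m − R̄_m) = 519.2829  ⇒  Cov = 519.2829 / 6 = 86.5472
Σ(R_m − R̄_m)² = 258.4771  ⇒  Var(R_m) = 258.4771 / 6 = 43.0795
β = Cov / Var(R_m) = 86.5472 / 43.0795 = 2.0090

2.009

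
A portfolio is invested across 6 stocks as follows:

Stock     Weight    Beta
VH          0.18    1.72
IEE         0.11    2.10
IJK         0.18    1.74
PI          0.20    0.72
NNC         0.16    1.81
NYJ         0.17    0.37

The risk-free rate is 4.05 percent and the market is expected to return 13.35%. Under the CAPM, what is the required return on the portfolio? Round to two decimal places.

β_P = Σ w_i β_i = 0.18×1.72 + 0.11×2.10 + 0.18×1.74 + 0.20×0.72 + 0.16×1.81 + 0.17×0.37 = 1.3503
MRP = 13.35% − 4.05% = 9.30%
E(R_P) = R_f + β_P × MRP = 4.05% + 1.3503 × 9.30% = 16.61%

16.61%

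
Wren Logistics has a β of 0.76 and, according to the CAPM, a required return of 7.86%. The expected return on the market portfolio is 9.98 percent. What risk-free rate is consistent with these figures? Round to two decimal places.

1.15%

E(R) = R_f + β(E(R_m) − R_f) = R_f(1 − β) + β·E(R_m)
7.86% = R_f × (1 − 0.76) + 0.76 × 9.98%
7.86% = R_f × 0.24 + 7.5848%
R_f = (7.86% − 7.5848%) / 0.24 = 1.15%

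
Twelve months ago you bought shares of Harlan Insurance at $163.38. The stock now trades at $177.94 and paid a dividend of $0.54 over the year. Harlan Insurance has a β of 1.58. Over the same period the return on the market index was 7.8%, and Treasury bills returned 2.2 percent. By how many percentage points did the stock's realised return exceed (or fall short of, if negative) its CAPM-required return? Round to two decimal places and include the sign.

Realised HPR = (P1 + D1 − P0) / P0 = (177.94 + 0.54 − 163.38) / 163.38 = 15.10 / 163.38 = 9.2423%
MRP = 7.8% − 2.2% = 5.60%
CAPM required = R_f + β·MRP = 2.2% + 1.58 × 5.6% = 11.0480%
α = realised − required = 9.2423% − 11.0480% = -1.81%

-1.81%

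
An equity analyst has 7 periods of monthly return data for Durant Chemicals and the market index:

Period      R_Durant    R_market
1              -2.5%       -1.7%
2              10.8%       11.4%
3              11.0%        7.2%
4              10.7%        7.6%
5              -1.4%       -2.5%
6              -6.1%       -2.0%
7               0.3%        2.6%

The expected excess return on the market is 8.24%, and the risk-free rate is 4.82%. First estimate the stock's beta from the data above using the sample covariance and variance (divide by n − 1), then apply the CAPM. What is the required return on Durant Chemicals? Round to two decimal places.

15.02%

Mean R_i = (-2.5 + 10.8 + 11.0 + 10.7 − 1.4 − 6.1 + 0.3) / 7 = 3.2571%
Mean R_m = (-1.7 + 11.4 + 7.2 + 7.6 − 2.5 − 2.0 + 2.6) / 7 = 3.2286%
Σ(R_i − R̄_i)(R_m − R̄_m) = 230.7586  ⇒  Cov = 230.7586 / 6 = 38.4598
Σ(R_m − R̄_m)² = 186.4943  ⇒  Var(R_m) = 186.4943 / 6 = 31.0824
β = Cov / Var(R_m) = 38.4598 / 31.0824 = 1.2373
E(R) = R_f + β × MRP = 4.82% + 1.2373 × 8.24% = 15.02%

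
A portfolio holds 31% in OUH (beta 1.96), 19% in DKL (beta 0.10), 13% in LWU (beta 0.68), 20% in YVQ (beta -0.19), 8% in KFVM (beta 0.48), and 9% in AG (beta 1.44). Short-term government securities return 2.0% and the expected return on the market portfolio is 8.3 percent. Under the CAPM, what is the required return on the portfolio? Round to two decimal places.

β_P = Σ w_i β_i = 0.31×1.96 + 0.19×0.10 + 0.13×0.68 + 0.20×-0.19 + 0.08×0.48 + 0.09×1.44 = 0.8450
MRP = 8.3% − 2.0% = 6.30%
E(R_P) = R_f + β_P × MRP = 2.0% + 0.8450 × 6.3% = 7.32%

7.32%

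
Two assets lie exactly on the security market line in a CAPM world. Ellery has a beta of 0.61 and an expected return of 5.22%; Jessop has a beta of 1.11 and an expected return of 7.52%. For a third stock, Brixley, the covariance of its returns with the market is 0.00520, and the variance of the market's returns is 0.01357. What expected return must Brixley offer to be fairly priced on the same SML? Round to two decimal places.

4.18%

MRP = (7.52% − 5.22%) / (1.11 − 0.61) = 4.6000%
R_f = 5.22% − 0.61 × 4.6000% = 2.4140%
β_Brixley = Cov / Var(R_m) = 0.00520 / 0.01357 = 0.3832
E(R_Brixley) = R_f + β × MRP = 2.4140% + 0.3832 × 4.6000% = 4.18%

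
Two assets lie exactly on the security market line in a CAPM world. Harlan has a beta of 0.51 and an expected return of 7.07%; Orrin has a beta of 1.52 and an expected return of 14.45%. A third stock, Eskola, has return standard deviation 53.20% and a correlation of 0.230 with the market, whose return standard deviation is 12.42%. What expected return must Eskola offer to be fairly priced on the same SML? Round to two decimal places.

MRP = (14.45% − 7.07%) / (1.52 − 0.51) = 7.3069%
R_f = 7.07% − 0.51 × 7.3069% = 3.3435%
β_Eskola = ρ·σ_i/σ_m = 0.230 × 53.20 / 12.42 = 0.9852
E(R_Eskola) = R_f + β × MRP = 3.3435% + 0.9852 × 7.3069% = 10.54%

10.54%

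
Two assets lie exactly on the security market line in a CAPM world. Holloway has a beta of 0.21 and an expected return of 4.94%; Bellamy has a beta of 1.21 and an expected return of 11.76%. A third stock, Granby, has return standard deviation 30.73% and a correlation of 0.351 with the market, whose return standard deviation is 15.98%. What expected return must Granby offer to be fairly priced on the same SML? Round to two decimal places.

MRP = (11.76% − 4.94%) / (1.21 − 0.21) = 6.8200%
R_f = 4.94% − 0.21 × 6.8200% = 3.5078%
β_Granby = ρ·σ_i/σ_m = 0.351 × 30.73 / 15.98 = 0.6750
E(R_Granby) = R_f + β × MRP = 3.5078% + 0.6750 × 6.8200% = 8.11%

8.11%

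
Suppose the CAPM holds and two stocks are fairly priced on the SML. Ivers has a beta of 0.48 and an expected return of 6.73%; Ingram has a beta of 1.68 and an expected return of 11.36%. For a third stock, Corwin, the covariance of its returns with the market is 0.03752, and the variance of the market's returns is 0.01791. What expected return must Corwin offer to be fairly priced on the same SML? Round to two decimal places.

MRP = (11.36% − 6.73%) / (1.68 − 0.48) = 3.8583%
R_f = 6.73% − 0.48 × 3.8583% = 4.8780%
β_Corwin = Cov / Var(R_m) = 0.03752 / 0.01791 = 2.0949
E(R_Corwin) = R_f + β × MRP = 4.8780% + 2.0949 × 3.8583% = 12.96%

12.96%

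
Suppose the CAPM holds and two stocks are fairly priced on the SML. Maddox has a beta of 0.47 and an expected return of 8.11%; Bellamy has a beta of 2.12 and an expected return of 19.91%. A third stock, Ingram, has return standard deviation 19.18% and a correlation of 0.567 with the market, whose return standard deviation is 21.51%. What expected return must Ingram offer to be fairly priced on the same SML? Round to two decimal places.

8.36%

MRP = (19.91% − 8.11%) / (2.12 − 0.47) = 7.1515%
R_f = 8.11% − 0.47 × 7.1515% = 4.7488%
β_Ingram = ρ·σ_i/σ_m = 0.567 × 19.18 / 21.51 = 0.5056
E(R_Ingram) = R_f + β × MRP = 4.7488% + 0.5056 × 7.1515% = 8.36%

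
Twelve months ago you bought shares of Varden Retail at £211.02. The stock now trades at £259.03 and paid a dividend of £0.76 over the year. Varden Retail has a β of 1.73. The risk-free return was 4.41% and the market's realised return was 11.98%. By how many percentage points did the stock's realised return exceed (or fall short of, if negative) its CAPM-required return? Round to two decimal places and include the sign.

Realised HPR = (P1 + D1 − P0) / P0 = (259.03 + 0.76 − 211.02) / 211.02 = 48.77 / 211.02 = 23.1116%
MRP = 11.98% − 4.41% = 7.57%
CAPM required = R_f + β·MRP = 4.41% + 1.73 × 7.57% = 17.5061%
α = realised − required = 23.1116% − 17.5061% = +5.61%

+5.61%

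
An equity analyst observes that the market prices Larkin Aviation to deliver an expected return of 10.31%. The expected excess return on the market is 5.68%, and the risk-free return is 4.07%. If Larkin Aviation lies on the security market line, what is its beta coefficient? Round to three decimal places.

β = (E(R) − R_f) / MRP = (10.31% − 4.07%) / 5.68% = 6.24% / 5.68% = 1.099

1.099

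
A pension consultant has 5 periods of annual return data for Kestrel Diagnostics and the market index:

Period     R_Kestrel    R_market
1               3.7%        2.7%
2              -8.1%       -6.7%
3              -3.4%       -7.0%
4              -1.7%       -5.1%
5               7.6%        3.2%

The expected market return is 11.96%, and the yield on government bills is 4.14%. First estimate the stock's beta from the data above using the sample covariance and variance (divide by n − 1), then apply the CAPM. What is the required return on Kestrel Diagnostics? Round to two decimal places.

Mean R_i = (3.7 − 8.1 − 3.4 − 1.7 + 7.6) / 5 = -0.3800%
Mean R_m = (2.7 − 6.7 − 7.0 − 5.1 + 3.2) / 5 = -2.5800%
Σ(R_i − R̄_i)(R_m − R̄_m) = 116.1480  ⇒  Cov = 116.1480 / 4 = 29.0370
Σ(R_m − R̄_m)² = 104.1480  ⇒  Var(R_m) = 104.1480 / 4 = 26.0370
β = Cov / Var(R_m) = 29.0370 / 26.0370 = 1.1152
MRP = 11.96% − 4.14% = 7.82%
E(R) = R_f + β × MRP = 4.14% + 1.1152 × 7.82% = 12.86%

12.86%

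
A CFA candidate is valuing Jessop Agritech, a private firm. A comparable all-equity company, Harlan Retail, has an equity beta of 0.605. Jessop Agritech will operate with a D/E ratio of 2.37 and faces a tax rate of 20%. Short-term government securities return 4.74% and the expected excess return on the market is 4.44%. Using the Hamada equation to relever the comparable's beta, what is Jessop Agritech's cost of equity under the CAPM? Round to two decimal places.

β_L = β_U × [1 + (1 − t)(D/E)] = 0.605 × [1 + (1 − 0.20) × 2.37]
    = 0.605 × [1 + 0.80 × 2.37] = 0.605 × 2.8960 = 1.7521
E(R) = R_f + β_L × MRP = 4.74% + 1.7521 × 4.44% = 12.52%

12.52%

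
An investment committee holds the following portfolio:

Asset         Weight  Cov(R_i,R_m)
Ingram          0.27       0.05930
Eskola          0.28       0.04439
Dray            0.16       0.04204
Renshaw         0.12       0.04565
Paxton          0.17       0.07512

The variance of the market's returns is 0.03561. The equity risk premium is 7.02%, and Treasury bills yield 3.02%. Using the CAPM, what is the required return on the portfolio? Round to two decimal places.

β_Ingram = 0.05930 / 0.03561 = 1.6653
β_Eskola = 0.04439 / 0.03561 = 1.2466
β_Dray = 0.04204 / 0.03561 = 1.1806
β_Renshaw = 0.04565 / 0.03561 = 1.2819
β_Paxton = 0.07512 / 0.03561 = 2.1095
β_P = Σ w_i β_i = 0.27×1.6653 + 0.28×1.2466 + 0.16×1.1806 + 0.12×1.2819 + 0.17×2.1095 = 1.5000
E(R_P) = R_f + β_P × MRP = 3.02% + 1.5000 × 7.02% = 13.55%

13.55%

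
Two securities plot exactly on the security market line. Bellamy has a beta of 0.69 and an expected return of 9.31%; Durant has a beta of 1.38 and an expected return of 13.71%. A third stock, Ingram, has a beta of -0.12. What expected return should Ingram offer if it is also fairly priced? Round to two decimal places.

MRP (SML slope) = (13.71% − 9.31%) / (1.38 − 0.69) = 4.40% / 0.69 = 6.3768%
R_f (intercept) = 9.31% − 0.69 × 6.3768% = 4.9100%
E(R_Ingram) = R_f + β × MRP = 4.9100% + -0.12 × 6.3768% = 4.14%

4.14%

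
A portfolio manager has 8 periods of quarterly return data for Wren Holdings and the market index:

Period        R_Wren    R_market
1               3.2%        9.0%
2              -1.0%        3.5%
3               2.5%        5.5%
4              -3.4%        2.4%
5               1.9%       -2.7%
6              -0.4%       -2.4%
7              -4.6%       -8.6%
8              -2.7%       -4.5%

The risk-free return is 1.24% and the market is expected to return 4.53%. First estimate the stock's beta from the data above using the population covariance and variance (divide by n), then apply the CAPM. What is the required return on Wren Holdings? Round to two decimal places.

2.35%

Mean R_i = (3.2 − 1.0 + 2.5 − 3.4 + 1.9 − 0.4 − 4.6 − 2.7) / 8 = -0.5625%
Mean R_m = (9.0 + 3.5 + 5.5 + 2.4 − 2.7 − 2.4 − 8.6 − 4.5) / 8 = 0.2750%
Σ(R_i − R̄_i)(R_m − R̄_m) = 79.6675  ⇒  Cov = 79.6675 / 8 = 9.9584
Σ(R_m − R̄_m)² = 235.9150  ⇒  Var(R_m) = 235.9150 / 8 = 29.4894
β = Cov / Var(R_m) = 9.9584 / 29.4894 = 0.3377
MRP = 4.53% − 1.24% = 3.29%
E(R) = R_f + β × MRP = 1.24% + 0.3377 × 3.29% = 2.35%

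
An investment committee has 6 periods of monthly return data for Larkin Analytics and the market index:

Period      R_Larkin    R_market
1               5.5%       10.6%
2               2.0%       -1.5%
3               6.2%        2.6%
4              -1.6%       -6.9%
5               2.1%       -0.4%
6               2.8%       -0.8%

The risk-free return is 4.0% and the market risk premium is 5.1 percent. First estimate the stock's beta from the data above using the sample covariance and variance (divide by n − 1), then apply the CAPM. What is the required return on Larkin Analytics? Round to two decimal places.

Mean R_i = (5.5 + 2.0 + 6.2 − 1.6 + 2.1 + 2.8) / 6 = 2.8333%
Mean R_m = (10.6 − 1.5 + 2.6 − 6.9 − 0.4 − 0.8) / 6 = 0.6000%
Σ(R_i − R̄_i)(R_m − R̄_m) = 69.1800  ⇒  Cov = 69.1800 / 5 = 13.8360
Σ(R_m − R̄_m)² = 167.6200  ⇒  Var(R_m) = 167.6200 / 5 = 33.5240
β = Cov / Var(R_m) = 13.8360 / 33.5240 = 0.4127
E(R) = R_f + β × MRP = 4.0% + 0.4127 × 5.1% = 6.10%

6.10%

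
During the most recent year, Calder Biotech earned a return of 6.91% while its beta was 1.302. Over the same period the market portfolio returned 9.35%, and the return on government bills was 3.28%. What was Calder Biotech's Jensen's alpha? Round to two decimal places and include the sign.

Market excess return = 9.35% − 3.28% = 6.07%
CAPM benchmark = R_f + β(R_m − R_f) = 3.28% + 1.302 × 6.07% = 11.18314%
α = actual − benchmark = 6.91% − 11.18314% = -4.27%

-4.27%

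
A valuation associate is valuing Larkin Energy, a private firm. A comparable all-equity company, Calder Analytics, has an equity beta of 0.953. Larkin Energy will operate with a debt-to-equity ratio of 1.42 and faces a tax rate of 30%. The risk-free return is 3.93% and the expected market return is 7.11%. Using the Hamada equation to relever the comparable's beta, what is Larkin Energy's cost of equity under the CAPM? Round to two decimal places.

9.97%

β_L = β_U × [1 + (1 − t)(D/E)] = 0.953 × [1 + (1 − 0.30) × 1.42]
    = 0.953 × [1 + 0.70 × 1.42] = 0.953 × 1.9940 = 1.9003
MRP = 7.11% − 3.93% = 3.18%
E(R) = R_f + β_L × MRP = 3.93% + 1.9003 × 3.18% = 9.97%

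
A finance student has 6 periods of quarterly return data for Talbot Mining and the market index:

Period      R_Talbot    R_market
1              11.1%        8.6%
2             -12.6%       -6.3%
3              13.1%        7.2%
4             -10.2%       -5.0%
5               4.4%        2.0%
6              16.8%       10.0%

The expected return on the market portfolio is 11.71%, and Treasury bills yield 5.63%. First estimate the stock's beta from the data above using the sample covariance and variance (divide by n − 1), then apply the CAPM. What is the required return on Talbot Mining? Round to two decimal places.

16.24%

Mean R_i = (11.1 − 12.6 + 13.1 − 10.2 + 4.4 + 16.8) / 6 = 3.7667%
Mean R_m = (8.6 − 6.3 + 7.2 − 5.0 + 2.0 + 10.0) / 6 = 2.7500%
Σ(R_i − R̄_i)(R_m − R̄_m) = 434.8100  ⇒  Cov = 434.8100 / 5 = 86.9620
Σ(R_m − R̄_m)² = 249.1150  ⇒  Var(R_m) = 249.1150 / 5 = 49.8230
β = Cov / Var(R_m) = 86.9620 / 49.8230 = 1.7454
MRP = 11.71% − 5.63% = 6.08%
E(R) = R_f + β × MRP = 5.63% + 1.7454 × 6.08% = 16.24%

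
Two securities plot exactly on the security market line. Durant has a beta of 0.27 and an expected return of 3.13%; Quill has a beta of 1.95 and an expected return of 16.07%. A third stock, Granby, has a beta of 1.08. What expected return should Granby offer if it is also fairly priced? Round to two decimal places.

9.37%

MRP (SML slope) = (16.07% − 3.13%) / (1.95 − 0.27) = 12.94% / 1.68 = 7.7024%
R_f (intercept) = 3.13% − 0.27 × 7.7024% = 1.0504%
E(R_Granby) = R_f + β × MRP = 1.0504% + 1.08 × 7.7024% = 9.37%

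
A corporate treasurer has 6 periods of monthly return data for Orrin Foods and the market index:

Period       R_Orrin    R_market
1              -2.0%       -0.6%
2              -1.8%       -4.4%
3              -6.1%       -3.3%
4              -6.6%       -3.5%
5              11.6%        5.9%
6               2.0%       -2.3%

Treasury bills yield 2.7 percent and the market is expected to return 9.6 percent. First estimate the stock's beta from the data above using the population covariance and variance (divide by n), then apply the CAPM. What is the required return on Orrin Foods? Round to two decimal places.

13.49%

Mean R_i = (-2.0 − 1.8 − 6.1 − 6.6 + 11.6 + 2.0) / 6 = -0.4833%
Mean R_m = (-0.6 − 4.4 − 3.3 − 3.5 + 5.9 − 2.3) / 6 = -1.3667%
Σ(R_i − R̄_i)(R_m − R̄_m) = 112.2267  ⇒  Cov = 112.2267 / 6 = 18.7045
Σ(R_m − R̄_m)² = 71.7533  ⇒  Var(R_m) = 71.7533 / 6 = 11.9589
β = Cov / Var(R_m) = 18.7045 / 11.9589 = 1.5641
MRP = 9.6% − 2.7% = 6.90%
E(R) = R_f + β × MRP = 2.7% + 1.5641 × 6.9% = 13.49%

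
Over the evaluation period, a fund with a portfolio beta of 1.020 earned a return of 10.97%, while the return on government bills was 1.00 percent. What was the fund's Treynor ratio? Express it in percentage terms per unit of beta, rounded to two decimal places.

Treynor = (R_P − R_f) / β_P = (10.97% − 1.00%) / 1.0200 = 9.97% / 1.0200 = 9.77%

9.77%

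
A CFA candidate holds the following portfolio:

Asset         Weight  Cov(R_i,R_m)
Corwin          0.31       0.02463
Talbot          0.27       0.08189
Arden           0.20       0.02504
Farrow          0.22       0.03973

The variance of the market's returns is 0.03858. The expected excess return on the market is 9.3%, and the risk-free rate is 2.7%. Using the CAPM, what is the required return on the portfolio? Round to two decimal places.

β_Corwin = 0.02463 / 0.03858 = 0.6384
β_Talbot = 0.08189 / 0.03858 = 2.1226
β_Arden = 0.02504 / 0.03858 = 0.6490
β_Farrow = 0.03973 / 0.03858 = 1.0298
β_P = Σ w_i β_i = 0.31×0.6384 + 0.27×2.1226 + 0.20×0.6490 + 0.22×1.0298 = 1.1274
E(R_P) = R_f + β_P × MRP = 2.7% + 1.1274 × 9.3% = 13.18%

13.18%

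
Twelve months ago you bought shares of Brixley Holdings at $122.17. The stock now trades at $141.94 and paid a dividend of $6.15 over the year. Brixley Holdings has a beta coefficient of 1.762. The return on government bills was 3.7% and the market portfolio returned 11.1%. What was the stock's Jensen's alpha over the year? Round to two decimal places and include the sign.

Realised HPR = (P1 + D1 − P0) / P0 = (141.94 + 6.15 − 122.17) / 122.17 = 25.92 / 122.17 = 21.2163%
MRP = 11.1% − 3.7% = 7.40%
CAPM required = R_f + β·MRP = 3.7% + 1.762 × 7.4% = 16.7388%
α = realised − required = 21.2163% − 16.7388% = +4.48%

+4.48%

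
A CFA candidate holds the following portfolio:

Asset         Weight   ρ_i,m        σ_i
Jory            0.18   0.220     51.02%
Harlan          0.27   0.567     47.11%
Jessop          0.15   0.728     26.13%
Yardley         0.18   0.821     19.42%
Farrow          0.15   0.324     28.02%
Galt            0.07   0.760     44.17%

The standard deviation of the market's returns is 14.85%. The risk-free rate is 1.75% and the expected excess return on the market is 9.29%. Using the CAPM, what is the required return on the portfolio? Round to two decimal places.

β_Jory = 0.220 × 51.02% / 14.85% = 0.7559
β_Harlan = 0.567 × 47.11% / 14.85% = 1.7987
β_Jessop = 0.728 × 26.13% / 14.85% = 1.2810
β_Yardley = 0.821 × 19.42% / 14.85% = 1.0737
β_Farrow = 0.324 × 28.02% / 14.85% = 0.6113
β_Galt = 0.760 × 44.17% / 14.85% = 2.2606
β_P = Σ w_i β_i = 0.18×0.7559 + 0.27×1.7987 + 0.15×1.2810 + 0.18×1.0737 + 0.15×0.6113 + 0.07×2.2606 = 1.2571
E(R_P) = R_f + β_P × MRP = 1.75% + 1.2571 × 9.29% = 13.43%

13.43%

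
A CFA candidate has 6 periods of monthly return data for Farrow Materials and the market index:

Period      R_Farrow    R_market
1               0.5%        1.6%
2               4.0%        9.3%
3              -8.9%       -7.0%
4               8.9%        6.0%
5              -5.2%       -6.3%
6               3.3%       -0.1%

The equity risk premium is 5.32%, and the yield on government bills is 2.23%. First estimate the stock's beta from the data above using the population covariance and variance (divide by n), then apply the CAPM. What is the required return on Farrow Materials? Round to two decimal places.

6.87%

Mean R_i = (0.5 + 4.0 − 8.9 + 8.9 − 5.2 + 3.3) / 6 = 0.4333%
Mean R_m = (1.6 + 9.3 − 7.0 + 6.0 − 6.3 − 0.1) / 6 = 0.5833%
Σ(R_i − R̄_i)(R_m − R̄_m) = 184.6133  ⇒  Cov = 184.6133 / 6 = 30.7689
Σ(R_m − R̄_m)² = 211.7083  ⇒  Var(R_m) = 211.7083 / 6 = 35.2847
β = Cov / Var(R_m) = 30.7689 / 35.2847 = 0.8720
E(R) = R_f + β × MRP = 2.23% + 0.8720 × 5.32% = 6.87%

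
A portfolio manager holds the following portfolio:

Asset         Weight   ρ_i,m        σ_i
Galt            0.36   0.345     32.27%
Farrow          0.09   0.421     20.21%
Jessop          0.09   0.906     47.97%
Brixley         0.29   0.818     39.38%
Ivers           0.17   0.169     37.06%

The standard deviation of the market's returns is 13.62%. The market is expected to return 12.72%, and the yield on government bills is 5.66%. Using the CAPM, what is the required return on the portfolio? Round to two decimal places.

β_Galt = 0.345 × 32.27% / 13.62% = 0.8174
β_Farrow = 0.421 × 20.21% / 13.62% = 0.6247
β_Jessop = 0.906 × 47.97% / 13.62% = 3.1910
β_Brixley = 0.818 × 39.38% / 13.62% = 2.3651
β_Ivers = 0.169 × 37.06% / 13.62% = 0.4598
β_P = Σ w_i β_i = 0.36×0.8174 + 0.09×0.6247 + 0.09×3.1910 + 0.29×2.3651 + 0.17×0.4598 = 1.4017
MRP = 12.72% − 5.66% = 7.06%
E(R_P) = R_f + β_P × MRP = 5.66% + 1.4017 × 7.06% = 15.56%

15.56%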